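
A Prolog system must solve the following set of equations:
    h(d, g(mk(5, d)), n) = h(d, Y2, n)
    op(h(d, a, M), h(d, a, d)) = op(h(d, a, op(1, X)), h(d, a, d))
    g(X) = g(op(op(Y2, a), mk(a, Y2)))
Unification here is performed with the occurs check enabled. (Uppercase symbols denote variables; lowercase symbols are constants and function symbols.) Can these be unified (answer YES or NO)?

YES

Decompose h/3: d = d,  g(mk(5, d)) = Y2,  n = n.
Delete trivial equation d = d.
Bind Y2 := g(mk(5, d)); substituting into the one remaining equation that mentions Y2 gives: g(X) = g(op(op(g(mk(5, d)), a), mk(a, g(mk(5, d))))).
Delete trivial equation n = n.
Decompose op/2: h(d, a, M) = h(d, a, op(1, X)),  h(d, a, d) = h(d, a, d).
Decompose h/3: d = d,  a = a,  M = op(1, X).
Delete trivial equation d = d.
Delete trivial equation a = a.
Bind M := op(1, X); no other remaining equation mentions M.
Delete trivial equation h(d, a, d) = h(d, a, d).
Decompose g/1: X = op(op(g(mk(5, d)), a), mk(a, g(mk(5, d)))).
Bind X := op(op(g(mk(5, d)), a), mk(a, g(mk(5, d)))). Substituting into the earlier binding gives M := op(1, op(op(g(mk(5, d)), a), mk(a, g(mk(5, d))))).
No equations remain and no clash or occurs-check failure arose, so a unifier exists.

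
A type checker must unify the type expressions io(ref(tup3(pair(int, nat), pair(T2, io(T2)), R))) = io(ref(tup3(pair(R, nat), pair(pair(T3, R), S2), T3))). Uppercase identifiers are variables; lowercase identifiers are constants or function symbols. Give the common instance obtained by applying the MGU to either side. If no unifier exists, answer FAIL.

io(ref(tup3(pair(int, nat), pair(pair(int, int), io(pair(int, int))), int)))

Decompose io/1: ref(tup3(pair(int, nat), pair(T2, io(T2)), R)) = ref(tup3(pair(R, nat), pair(pair(T3, R), S2), T3)).
Decompose ref/1: tup3(pair(int, nat), pair(T2, io(T2)), R) = tup3(pair(R, nat), pair(pair(T3, R), S2), T3).
Decompose tup3/3: pair(int, nat) = pair(R, nat),  pair(T2, io(T2)) = pair(pair(T3, R), S2),  R = T3.
Decompose pair/2: int = R,  nat = nat.
Bind R := int; substituting into the 2 remaining equations that mention R gives: pair(T2, io(T2)) = pair(pair(T3, int), S2),  int = T3.
Delete trivial equation nat = nat.
Decompose pair/2: T2 = pair(T3, int),  io(T2) = S2.
Bind T2 := pair(T3, int); substituting into the one remaining equation that mentions T2 gives: io(pair(T3, int)) = S2.
Bind S2 := io(pair(T3, int)); no other remaining equation mentions S2.
Bind T3 := int. Substituting into the earlier bindings gives T2 := pair(int, int), S2 := io(pair(int, int)).
Applying the MGU to either side gives io(ref(tup3(pair(int, nat), pair(pair(int, int), io(pair(int, int))), int))).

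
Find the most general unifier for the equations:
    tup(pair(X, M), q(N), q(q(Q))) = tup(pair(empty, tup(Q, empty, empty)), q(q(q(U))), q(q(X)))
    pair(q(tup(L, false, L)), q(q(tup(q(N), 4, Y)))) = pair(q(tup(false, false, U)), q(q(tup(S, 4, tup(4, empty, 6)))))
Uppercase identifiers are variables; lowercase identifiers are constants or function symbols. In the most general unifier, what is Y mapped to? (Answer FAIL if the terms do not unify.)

Decompose tup/3: pair(X, M) = pair(empty, tup(Q, empty, empty)),  q(N) = q(q(q(U))),  q(q(Q)) = q(q(X)).
Decompose pair/2: X = empty,  M = tup(Q, empty, empty).
Bind X := empty; substituting into the one remaining equation that mentions X gives: q(q(Q)) = q(q(empty)).
Bind M := tup(Q, empty, empty); no other remaining equation mentions M.
Decompose q/1: N = q(q(U)).
Bind N := q(q(U)); substituting into the one remaining equation that mentions N gives: pair(q(tup(L, false, L)), q(q(tup(q(q(q(U))), 4, Y)))) = pair(q(tup(false, false, U)), q(q(tup(S, 4, tup(4, empty, 6))))).
Decompose q/1: q(Q) = q(empty).
Decompose q/1: Q = empty.
Bind Q := empty; no other remaining equation mentions Q. Substituting into the earlier binding gives M := tup(empty, empty, empty).
Decompose pair/2: q(tup(L, false, L)) = q(tup(false, false, U)),  q(q(tup(q(q(q(U))), 4, Y))) = q(q(tup(S, 4, tup(4, empty, 6)))).
Decompose q/1: tup(L, false, L) = tup(false, false, U).
Decompose tup/3: L = false,  false = false,  L = U.
Bind L := false; substituting into the one remaining equation that mentions L gives: false = U.
Delete trivial equation false = false.
Bind U := false; substituting into the remaining equation gives: q(q(tup(q(q(q(false))), 4, Y))) = q(q(tup(S, 4, tup(4, empty, 6)))). Substituting into the earlier binding gives N := q(q(false)).
Decompose q/1: q(tup(q(q(q(false))), 4, Y)) = q(tup(S, 4, tup(4, empty, 6))).
Decompose q/1: tup(q(q(q(false))), 4, Y) = tup(S, 4, tup(4, empty, 6)).
Decompose tup/3: q(q(q(false))) = S,  4 = 4,  Y = tup(4, empty, 6).
Bind S := q(q(q(false))); no other remaining equation mentions S.
Delete trivial equation 4 = 4.
Bind Y := tup(4, empty, 6).
MGU = { X := empty, M := tup(empty, empty, empty), N := q(q(false)), Q := empty, L := false, U := false, S := q(q(q(false))), Y := tup(4, empty, 6) }, so Y := tup(4, empty, 6).

tup(4, empty, 6)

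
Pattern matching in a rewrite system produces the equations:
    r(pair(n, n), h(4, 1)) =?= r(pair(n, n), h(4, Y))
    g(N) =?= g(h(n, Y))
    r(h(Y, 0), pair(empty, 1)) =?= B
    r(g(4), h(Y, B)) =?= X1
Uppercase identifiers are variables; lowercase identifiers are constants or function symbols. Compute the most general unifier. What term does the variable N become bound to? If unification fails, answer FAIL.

Decompose r/2: pair(n, n) =?= pair(n, n),  h(4, 1) =?= h(4, Y).
Delete trivial equation pair(n, n) =?= pair(n, n).
Decompose h/2: 4 =?= 4,  1 =?= Y.
Delete trivial equation 4 =?= 4.
Bind Y := 1; substituting into the remaining equations gives: g(N) =?= g(h(n, 1)),  r(h(1, 0), pair(empty, 1)) =?= B,  r(g(4), h(1, B)) =?= X1.
Decompose g/1: N =?= h(n, 1).
Bind N := h(n, 1); no other remaining equation mentions N.
Bind B := r(h(1, 0), pair(empty, 1)); substituting into the remaining equation gives: r(g(4), h(1, r(h(1, 0), pair(empty, 1)))) =?= X1.
Bind X1 := r(g(4), h(1, r(h(1, 0), pair(empty, 1)))).
MGU = { Y -> 1, N -> h(n, 1), B -> r(h(1, 0), pair(empty, 1)), X1 -> r(g(4), h(1, r(h(1, 0), pair(empty, 1)))) }, so N -> h(n, 1).

h(n, 1)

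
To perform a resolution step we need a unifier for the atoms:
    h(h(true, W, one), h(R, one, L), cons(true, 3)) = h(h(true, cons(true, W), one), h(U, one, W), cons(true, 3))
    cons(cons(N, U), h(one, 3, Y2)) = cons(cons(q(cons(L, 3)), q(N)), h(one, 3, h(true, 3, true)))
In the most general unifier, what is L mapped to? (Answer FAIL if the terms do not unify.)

FAIL

Decompose h/3: h(true, W, one) = h(true, cons(true, W), one),  h(R, one, L) = h(U, one, W),  cons(true, 3) = cons(true, 3).
Decompose h/3: true = true,  W = cons(true, W),  one = one.
Delete trivial equation true = true.
Occurs check fails: W occurs in cons(true, W); the equation W = cons(true, W) has no finite solution.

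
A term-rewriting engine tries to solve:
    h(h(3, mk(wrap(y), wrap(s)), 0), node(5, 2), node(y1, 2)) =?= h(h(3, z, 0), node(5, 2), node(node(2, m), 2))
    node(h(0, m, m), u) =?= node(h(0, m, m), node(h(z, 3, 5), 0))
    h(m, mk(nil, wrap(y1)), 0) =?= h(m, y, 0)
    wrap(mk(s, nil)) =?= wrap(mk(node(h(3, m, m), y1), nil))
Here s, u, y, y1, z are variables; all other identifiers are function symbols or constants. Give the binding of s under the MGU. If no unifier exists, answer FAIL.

node(h(3, m, m), node(2, m))

Decompose h/3: h(3, mk(wrap(y), wrap(s)), 0) =?= h(3, z, 0),  node(5, 2) =?= node(5, 2),  node(y1, 2) =?= node(node(2, m), 2).
Decompose h/3: 3 =?= 3,  mk(wrap(y), wrap(s)) =?= z,  0 =?= 0.
Delete trivial equation 3 =?= 3.
Bind z := mk(wrap(y), wrap(s)); substituting into the one remaining equation that mentions z gives: node(h(0, m, m), u) =?= node(h(0, m, m), node(h(mk(wrap(y), wrap(s)), 3, 5), 0)).
Delete trivial equation 0 =?= 0.
Delete trivial equation node(5, 2) =?= node(5, 2).
Decompose node/2: y1 =?= node(2, m),  2 =?= 2.
Bind y1 := node(2, m); substituting into the 2 remaining equations that mention y1 gives: h(m, mk(nil, wrap(node(2, m))), 0) =?= h(m, y, 0),  wrap(mk(s, nil)) =?= wrap(mk(node(h(3, m, m), node(2, m)), nil)).
Delete trivial equation 2 =?= 2.
Decompose node/2: h(0, m, m) =?= h(0, m, m),  u =?= node(h(mk(wrap(y), wrap(s)), 3, 5), 0).
Delete trivial equation h(0, m, m) =?= h(0, m, m).
Bind u := node(h(mk(wrap(y), wrap(s)), 3, 5), 0); no other remaining equation mentions u.
Decompose h/3: m =?= m,  mk(nil, wrap(node(2, m))) =?= y,  0 =?= 0.
Delete trivial equation m =?= m.
Bind y := mk(nil, wrap(node(2, m))); no other remaining equation mentions y. Substituting into the earlier bindings gives z := mk(wrap(mk(nil, wrap(node(2, m)))), wrap(s)), u := node(h(mk(wrap(mk(nil, wrap(node(2, m)))), wrap(s)), 3, 5), 0).
Delete trivial equation 0 =?= 0.
Decompose wrap/1: mk(s, nil) =?= mk(node(h(3, m, m), node(2, m)), nil).
Decompose mk/2: s =?= node(h(3, m, m), node(2, m)),  nil =?= nil.
Bind s := node(h(3, m, m), node(2, m)); no other remaining equation mentions s. Substituting into the earlier bindings gives z := mk(wrap(mk(nil, wrap(node(2, m)))), wrap(node(h(3, m, m), node(2, m)))), u := node(h(mk(wrap(mk(nil, wrap(node(2, m)))), wrap(node(h(3, m, m), node(2, m)))), 3, 5), 0).
Delete trivial equation nil =?= nil.
MGU = { z := mk(wrap(mk(nil, wrap(node(2, m)))), wrap(node(h(3, m, m), node(2, m)))), y1 := node(2, m), u := node(h(mk(wrap(mk(nil, wrap(node(2, m)))), wrap(node(h(3, m, m), node(2, m)))), 3, 5), 0), y := mk(nil, wrap(node(2, m))), s := node(h(3, m, m), node(2, m)) }, so s := node(h(3, m, m), node(2, m)).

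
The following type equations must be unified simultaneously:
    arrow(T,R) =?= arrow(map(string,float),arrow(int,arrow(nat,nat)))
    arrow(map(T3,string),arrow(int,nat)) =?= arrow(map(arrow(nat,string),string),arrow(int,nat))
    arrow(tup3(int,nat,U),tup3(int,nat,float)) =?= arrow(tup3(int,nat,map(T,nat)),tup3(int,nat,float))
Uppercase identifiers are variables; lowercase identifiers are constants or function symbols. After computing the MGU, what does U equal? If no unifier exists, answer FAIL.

Decompose arrow/2: T =?= map(string,float),  R =?= arrow(int,arrow(nat,nat)).
Bind T := map(string,float); substituting into the one remaining equation that mentions T gives: arrow(tup3(int,nat,U),tup3(int,nat,float)) =?= arrow(tup3(int,nat,map(map(string,float),nat)),tup3(int,nat,float)).
Bind R := arrow(int,arrow(nat,nat)); no other remaining equation mentions R.
Decompose arrow/2: map(T3,string) =?= map(arrow(nat,string),string),  arrow(int,nat) =?= arrow(int,nat).
Decompose map/2: T3 =?= arrow(nat,string),  string =?= string.
Bind T3 := arrow(nat,string); no other remaining equation mentions T3.
Delete trivial equation string =?= string.
Delete trivial equation arrow(int,nat) =?= arrow(int,nat).
Decompose arrow/2: tup3(int,nat,U) =?= tup3(int,nat,map(map(string,float),nat)),  tup3(int,nat,float) =?= tup3(int,nat,float).
Decompose tup3/3: int =?= int,  nat =?= nat,  U =?= map(map(string,float),nat).
Delete trivial equation int =?= int.
Delete trivial equation nat =?= nat.
Bind U := map(map(string,float),nat); no other remaining equation mentions U.
Delete trivial equation tup3(int,nat,float) =?= tup3(int,nat,float).
MGU = { T -> map(string,float), R -> arrow(int,arrow(nat,nat)), T3 -> arrow(nat,string), U -> map(map(string,float),nat) }, so U -> map(map(string,float),nat).

map(map(string,float),nat)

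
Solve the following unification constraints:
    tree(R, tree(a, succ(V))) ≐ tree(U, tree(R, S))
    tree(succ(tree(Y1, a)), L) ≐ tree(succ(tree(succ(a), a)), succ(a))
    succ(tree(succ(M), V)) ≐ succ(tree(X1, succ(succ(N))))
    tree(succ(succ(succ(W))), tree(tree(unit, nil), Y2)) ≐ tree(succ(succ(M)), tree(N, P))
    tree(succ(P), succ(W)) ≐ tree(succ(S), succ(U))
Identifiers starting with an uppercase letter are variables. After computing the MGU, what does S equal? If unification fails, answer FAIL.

succ(succ(succ(tree(unit, nil))))

Decompose tree/2: R ≐ U,  tree(a, succ(V)) ≐ tree(R, S).
Bind R := U; substituting into the one remaining equation that mentions R gives: tree(a, succ(V)) ≐ tree(U, S).
Decompose tree/2: a ≐ U,  succ(V) ≐ S.
Bind U := a; substituting into the one remaining equation that mentions U gives: tree(succ(P), succ(W)) ≐ tree(succ(S), succ(a)). Substituting into the earlier binding gives R := a.
Bind S := succ(V); substituting into the one remaining equation that mentions S gives: tree(succ(P), succ(W)) ≐ tree(succ(succ(V)), succ(a)).
Decompose tree/2: succ(tree(Y1, a)) ≐ succ(tree(succ(a), a)),  L ≐ succ(a).
Decompose succ/1: tree(Y1, a) ≐ tree(succ(a), a).
Decompose tree/2: Y1 ≐ succ(a),  a ≐ a.
Bind Y1 := succ(a); no other remaining equation mentions Y1.
Delete trivial equation a ≐ a.
Bind L := succ(a); no other remaining equation mentions L.
Decompose succ/1: tree(succ(M), V) ≐ tree(X1, succ(succ(N))).
Decompose tree/2: succ(M) ≐ X1,  V ≐ succ(succ(N)).
Bind X1 := succ(M); no other remaining equation mentions X1.
Bind V := succ(succ(N)); substituting into the one remaining equation that mentions V gives: tree(succ(P), succ(W)) ≐ tree(succ(succ(succ(succ(N)))), succ(a)). Substituting into the earlier binding gives S := succ(succ(succ(N))).
Decompose tree/2: succ(succ(succ(W))) ≐ succ(succ(M)),  tree(tree(unit, nil), Y2) ≐ tree(N, P).
Decompose succ/1: succ(succ(W)) ≐ succ(M).
Decompose succ/1: succ(W) ≐ M.
Bind M := succ(W); no other remaining equation mentions M. Substituting into the earlier binding gives X1 := succ(succ(W)).
Decompose tree/2: tree(unit, nil) ≐ N,  Y2 ≐ P.
Bind N := tree(unit, nil); substituting into the one remaining equation that mentions N gives: tree(succ(P), succ(W)) ≐ tree(succ(succ(succ(succ(tree(unit, nil))))), succ(a)). Substituting into the earlier bindings gives S := succ(succ(succ(tree(unit, nil)))), V := succ(succ(tree(unit, nil))).
Bind Y2 := P; no other remaining equation mentions Y2.
Decompose tree/2: succ(P) ≐ succ(succ(succ(succ(tree(unit, nil))))),  succ(W) ≐ succ(a).
Decompose succ/1: P ≐ succ(succ(succ(tree(unit, nil)))).
Bind P := succ(succ(succ(tree(unit, nil)))); no other remaining equation mentions P. Substituting into the earlier binding gives Y2 := succ(succ(succ(tree(unit, nil)))).
Decompose succ/1: W ≐ a.
Bind W := a. Substituting into the earlier bindings gives X1 := succ(succ(a)), M := succ(a).
MGU = { R := a, U := a, S := succ(succ(succ(tree(unit, nil)))), Y1 := succ(a), L := succ(a), X1 := succ(succ(a)), V := succ(succ(tree(unit, nil))), M := succ(a), N := tree(unit, nil), Y2 := succ(succ(succ(tree(unit, nil)))), P := succ(succ(succ(tree(unit, nil)))), W := a }, so S := succ(succ(succ(tree(unit, nil)))).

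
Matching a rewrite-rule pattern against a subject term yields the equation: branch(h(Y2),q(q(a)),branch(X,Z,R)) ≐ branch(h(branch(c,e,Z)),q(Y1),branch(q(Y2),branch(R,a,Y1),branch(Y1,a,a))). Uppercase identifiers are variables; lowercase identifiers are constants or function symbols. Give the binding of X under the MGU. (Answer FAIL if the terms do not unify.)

Decompose branch/3: h(Y2) ≐ h(branch(c,e,Z)),  q(q(a)) ≐ q(Y1),  branch(X,Z,R) ≐ branch(q(Y2),branch(R,a,Y1),branch(Y1,a,a)).
Decompose h/1: Y2 ≐ branch(c,e,Z).
Bind Y2 := branch(c,e,Z); substituting into the one remaining equation that mentions Y2 gives: branch(X,Z,R) ≐ branch(q(branch(c,e,Z)),branch(R,a,Y1),branch(Y1,a,a)).
Decompose q/1: q(a) ≐ Y1.
Bind Y1 := q(a); substituting into the remaining equation gives: branch(X,Z,R) ≐ branch(q(branch(c,e,Z)),branch(R,a,q(a)),branch(q(a),a,a)).
Decompose branch/3: X ≐ q(branch(c,e,Z)),  Z ≐ branch(R,a,q(a)),  R ≐ branch(q(a),a,a).
Bind X := q(branch(c,e,Z)); no other remaining equation mentions X.
Bind Z := branch(R,a,q(a)); no other remaining equation mentions Z. Substituting into the earlier bindings gives Y2 := branch(c,e,branch(R,a,q(a))), X := q(branch(c,e,branch(R,a,q(a)))).
Bind R := branch(q(a),a,a). Substituting into the earlier bindings gives Y2 := branch(c,e,branch(branch(q(a),a,a),a,q(a))), X := q(branch(c,e,branch(branch(q(a),a,a),a,q(a)))), Z := branch(branch(q(a),a,a),a,q(a)).
MGU = { Y2 -> branch(c,e,branch(branch(q(a),a,a),a,q(a))), Y1 -> q(a), X -> q(branch(c,e,branch(branch(q(a),a,a),a,q(a)))), Z -> branch(branch(q(a),a,a),a,q(a)), R -> branch(q(a),a,a) }, so X -> q(branch(c,e,branch(branch(q(a),a,a),a,q(a)))).

q(branch(c,e,branch(branch(q(a),a,a),a,q(a))))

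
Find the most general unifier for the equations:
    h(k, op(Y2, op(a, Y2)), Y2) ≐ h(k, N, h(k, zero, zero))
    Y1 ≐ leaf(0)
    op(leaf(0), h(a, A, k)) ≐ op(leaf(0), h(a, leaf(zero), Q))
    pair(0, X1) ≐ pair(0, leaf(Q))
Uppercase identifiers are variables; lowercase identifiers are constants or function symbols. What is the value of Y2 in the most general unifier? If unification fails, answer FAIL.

Decompose h/3: k ≐ k,  op(Y2, op(a, Y2)) ≐ N,  Y2 ≐ h(k, zero, zero).
Delete trivial equation k ≐ k.
Bind N := op(Y2, op(a, Y2)); no other remaining equation mentions N.
Bind Y2 := h(k, zero, zero); no other remaining equation mentions Y2. Substituting into the earlier binding gives N := op(h(k, zero, zero), op(a, h(k, zero, zero))).
Bind Y1 := leaf(0); no other remaining equation mentions Y1.
Decompose op/2: leaf(0) ≐ leaf(0),  h(a, A, k) ≐ h(a, leaf(zero), Q).
Delete trivial equation leaf(0) ≐ leaf(0).
Decompose h/3: a ≐ a,  A ≐ leaf(zero),  k ≐ Q.
Delete trivial equation a ≐ a.
Bind A := leaf(zero); no other remaining equation mentions A.
Bind Q := k; substituting into the remaining equation gives: pair(0, X1) ≐ pair(0, leaf(k)).
Decompose pair/2: 0 ≐ 0,  X1 ≐ leaf(k).
Delete trivial equation 0 ≐ 0.
Bind X1 := leaf(k).
MGU = { N -> op(h(k, zero, zero), op(a, h(k, zero, zero))), Y2 -> h(k, zero, zero), Y1 -> leaf(0), A -> leaf(zero), Q -> k, X1 -> leaf(k) }, so Y2 -> h(k, zero, zero).

h(k, zero, zero)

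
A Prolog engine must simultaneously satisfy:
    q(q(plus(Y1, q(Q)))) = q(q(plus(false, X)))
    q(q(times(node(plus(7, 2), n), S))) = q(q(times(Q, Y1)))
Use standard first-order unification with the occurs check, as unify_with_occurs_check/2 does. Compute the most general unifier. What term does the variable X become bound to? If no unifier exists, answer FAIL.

q(node(plus(7, 2), n))

Decompose q/1: q(plus(Y1, q(Q))) = q(plus(false, X)).
Decompose q/1: plus(Y1, q(Q)) = plus(false, X).
Decompose plus/2: Y1 = false,  q(Q) = X.
Bind Y1 := false; substituting into the one remaining equation that mentions Y1 gives: q(q(times(node(plus(7, 2), n), S))) = q(q(times(Q, false))).
Bind X := q(Q); no other remaining equation mentions X.
Decompose q/1: q(times(node(plus(7, 2), n), S)) = q(times(Q, false)).
Decompose q/1: times(node(plus(7, 2), n), S) = times(Q, false).
Decompose times/2: node(plus(7, 2), n) = Q,  S = false.
Bind Q := node(plus(7, 2), n); no other remaining equation mentions Q. Substituting into the earlier binding gives X := q(node(plus(7, 2), n)).
Bind S := false.
MGU = { Y1 ↦ false, X ↦ q(node(plus(7, 2), n)), Q ↦ node(plus(7, 2), n), S ↦ false }, so X ↦ q(node(plus(7, 2), n)).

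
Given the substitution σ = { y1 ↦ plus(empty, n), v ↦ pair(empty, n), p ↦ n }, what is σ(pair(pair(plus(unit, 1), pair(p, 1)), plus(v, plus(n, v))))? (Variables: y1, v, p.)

pair(pair(plus(unit, 1), pair(n, 1)), plus(pair(empty, n), plus(n, pair(empty, n))))

Replace each occurrence of v with pair(empty, n).
Replace each occurrence of p with n.
Result: pair(pair(plus(unit, 1), pair(n, 1)), plus(pair(empty, n), plus(n, pair(empty, n)))).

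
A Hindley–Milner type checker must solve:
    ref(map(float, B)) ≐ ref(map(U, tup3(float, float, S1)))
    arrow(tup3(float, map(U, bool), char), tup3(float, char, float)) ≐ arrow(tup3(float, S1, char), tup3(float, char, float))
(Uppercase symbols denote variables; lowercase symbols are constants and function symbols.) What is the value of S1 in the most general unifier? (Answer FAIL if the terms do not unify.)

Decompose ref/1: map(float, B) ≐ map(U, tup3(float, float, S1)).
Decompose map/2: float ≐ U,  B ≐ tup3(float, float, S1).
Bind U := float; substituting into the one remaining equation that mentions U gives: arrow(tup3(float, map(float, bool), char), tup3(float, char, float)) ≐ arrow(tup3(float, S1, char), tup3(float, char, float)).
Bind B := tup3(float, float, S1); no other remaining equation mentions B.
Decompose arrow/2: tup3(float, map(float, bool), char) ≐ tup3(float, S1, char),  tup3(float, char, float) ≐ tup3(float, char, float).
Decompose tup3/3: float ≐ float,  map(float, bool) ≐ S1,  char ≐ char.
Delete trivial equation float ≐ float.
Bind S1 := map(float, bool); no other remaining equation mentions S1. Substituting into the earlier binding gives B := tup3(float, float, map(float, bool)).
Delete trivial equation char ≐ char.
Delete trivial equation tup3(float, char, float) ≐ tup3(float, char, float).
MGU = { U -> float, B -> tup3(float, float, map(float, bool)), S1 -> map(float, bool) }, so S1 -> map(float, bool).

map(float, bool)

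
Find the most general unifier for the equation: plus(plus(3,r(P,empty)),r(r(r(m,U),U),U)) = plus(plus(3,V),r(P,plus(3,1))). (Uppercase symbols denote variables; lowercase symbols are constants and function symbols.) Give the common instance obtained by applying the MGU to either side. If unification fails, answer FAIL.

plus(plus(3,r(r(r(m,plus(3,1)),plus(3,1)),empty)),r(r(r(m,plus(3,1)),plus(3,1)),plus(3,1)))

Decompose plus/2: plus(3,r(P,empty)) = plus(3,V),  r(r(r(m,U),U),U) = r(P,plus(3,1)).
Decompose plus/2: 3 = 3,  r(P,empty) = V.
Delete trivial equation 3 = 3.
Bind V := r(P,empty); no other remaining equation mentions V.
Decompose r/2: r(r(m,U),U) = P,  U = plus(3,1).
Bind P := r(r(m,U),U); no other remaining equation mentions P. Substituting into the earlier binding gives V := r(r(r(m,U),U),empty).
Bind U := plus(3,1). Substituting into the earlier bindings gives V := r(r(r(m,plus(3,1)),plus(3,1)),empty), P := r(r(m,plus(3,1)),plus(3,1)).
Applying the MGU to either side gives plus(plus(3,r(r(r(m,plus(3,1)),plus(3,1)),empty)),r(r(r(m,plus(3,1)),plus(3,1)),plus(3,1))).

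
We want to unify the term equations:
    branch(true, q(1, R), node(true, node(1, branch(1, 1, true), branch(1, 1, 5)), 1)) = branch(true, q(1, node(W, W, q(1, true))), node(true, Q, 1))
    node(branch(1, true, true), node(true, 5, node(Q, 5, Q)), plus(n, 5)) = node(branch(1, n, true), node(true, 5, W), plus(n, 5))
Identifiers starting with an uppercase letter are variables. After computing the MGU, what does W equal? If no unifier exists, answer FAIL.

FAIL

Decompose branch/3: true = true,  q(1, R) = q(1, node(W, W, q(1, true))),  node(true, node(1, branch(1, 1, true), branch(1, 1, 5)), 1) = node(true, Q, 1).
Delete trivial equation true = true.
Decompose q/2: 1 = 1,  R = node(W, W, q(1, true)).
Delete trivial equation 1 = 1.
Bind R := node(W, W, q(1, true)); no other remaining equation mentions R.
Decompose node/3: true = true,  node(1, branch(1, 1, true), branch(1, 1, 5)) = Q,  1 = 1.
Delete trivial equation true = true.
Bind Q := node(1, branch(1, 1, true), branch(1, 1, 5)); substituting into the one remaining equation that mentions Q gives: node(branch(1, true, true), node(true, 5, node(node(1, branch(1, 1, true), branch(1, 1, 5)), 5, node(1, branch(1, 1, true), branch(1, 1, 5)))), plus(n, 5)) = node(branch(1, n, true), node(true, 5, W), plus(n, 5)).
Delete trivial equation 1 = 1.
Decompose node/3: branch(1, true, true) = branch(1, n, true),  node(true, 5, node(node(1, branch(1, 1, true), branch(1, 1, 5)), 5, node(1, branch(1, 1, true), branch(1, 1, 5)))) = node(true, 5, W),  plus(n, 5) = plus(n, 5).
Decompose branch/3: 1 = 1,  true = n,  true = true.
Delete trivial equation 1 = 1.
Clash: constants true and n differ; no unifier exists.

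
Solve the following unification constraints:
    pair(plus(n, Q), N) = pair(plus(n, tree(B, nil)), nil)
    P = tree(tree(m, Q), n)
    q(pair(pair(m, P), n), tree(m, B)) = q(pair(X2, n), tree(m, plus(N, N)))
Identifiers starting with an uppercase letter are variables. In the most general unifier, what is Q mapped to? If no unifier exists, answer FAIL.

tree(plus(nil, nil), nil)

Decompose pair/2: plus(n, Q) = plus(n, tree(B, nil)),  N = nil.
Decompose plus/2: n = n,  Q = tree(B, nil).
Delete trivial equation n = n.
Bind Q := tree(B, nil); substituting into the one remaining equation that mentions Q gives: P = tree(tree(m, tree(B, nil)), n).
Bind N := nil; substituting into the one remaining equation that mentions N gives: q(pair(pair(m, P), n), tree(m, B)) = q(pair(X2, n), tree(m, plus(nil, nil))).
Bind P := tree(tree(m, tree(B, nil)), n); substituting into the remaining equation gives: q(pair(pair(m, tree(tree(m, tree(B, nil)), n)), n), tree(m, B)) = q(pair(X2, n), tree(m, plus(nil, nil))).
Decompose q/2: pair(pair(m, tree(tree(m, tree(B, nil)), n)), n) = pair(X2, n),  tree(m, B) = tree(m, plus(nil, nil)).
Decompose pair/2: pair(m, tree(tree(m, tree(B, nil)), n)) = X2,  n = n.
Bind X2 := pair(m, tree(tree(m, tree(B, nil)), n)); no other remaining equation mentions X2.
Delete trivial equation n = n.
Decompose tree/2: m = m,  B = plus(nil, nil).
Delete trivial equation m = m.
Bind B := plus(nil, nil). Substituting into the earlier bindings gives Q := tree(plus(nil, nil), nil), P := tree(tree(m, tree(plus(nil, nil), nil)), n), X2 := pair(m, tree(tree(m, tree(plus(nil, nil), nil)), n)).
MGU = { Q := tree(plus(nil, nil), nil), N := nil, P := tree(tree(m, tree(plus(nil, nil), nil)), n), X2 := pair(m, tree(tree(m, tree(plus(nil, nil), nil)), n)), B := plus(nil, nil) }, so Q := tree(plus(nil, nil), nil).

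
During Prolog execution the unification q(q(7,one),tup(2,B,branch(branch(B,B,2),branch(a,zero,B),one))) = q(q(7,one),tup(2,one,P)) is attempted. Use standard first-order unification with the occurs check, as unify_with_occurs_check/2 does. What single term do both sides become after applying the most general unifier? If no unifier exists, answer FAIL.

Decompose q/2: q(7,one) = q(7,one),  tup(2,B,branch(branch(B,B,2),branch(a,zero,B),one)) = tup(2,one,P).
Delete trivial equation q(7,one) = q(7,one).
Decompose tup/3: 2 = 2,  B = one,  branch(branch(B,B,2),branch(a,zero,B),one) = P.
Delete trivial equation 2 = 2.
Bind B := one; substituting into the remaining equation gives: branch(branch(one,one,2),branch(a,zero,one),one) = P.
Bind P := branch(branch(one,one,2),branch(a,zero,one),one).
Applying the MGU to either side gives q(q(7,one),tup(2,one,branch(branch(one,one,2),branch(a,zero,one),one))).

q(q(7,one),tup(2,one,branch(branch(one,one,2),branch(a,zero,one),one)))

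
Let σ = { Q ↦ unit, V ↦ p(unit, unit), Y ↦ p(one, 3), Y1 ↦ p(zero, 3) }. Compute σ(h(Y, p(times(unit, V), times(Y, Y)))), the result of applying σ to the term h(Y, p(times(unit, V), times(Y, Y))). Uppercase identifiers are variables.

h(p(one, 3), p(times(unit, p(unit, unit)), times(p(one, 3), p(one, 3))))

Replace each occurrence of V with p(unit, unit).
Replace each occurrence of Y with p(one, 3).
Result: h(p(one, 3), p(times(unit, p(unit, unit)), times(p(one, 3), p(one, 3)))).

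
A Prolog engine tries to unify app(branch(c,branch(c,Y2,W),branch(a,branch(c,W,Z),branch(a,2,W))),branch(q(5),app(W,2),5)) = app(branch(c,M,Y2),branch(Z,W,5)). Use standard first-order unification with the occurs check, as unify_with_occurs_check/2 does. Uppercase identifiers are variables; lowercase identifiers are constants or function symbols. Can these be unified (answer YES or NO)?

NO

Decompose app/2: branch(c,branch(c,Y2,W),branch(a,branch(c,W,Z),branch(a,2,W))) = branch(c,M,Y2),  branch(q(5),app(W,2),5) = branch(Z,W,5).
Decompose branch/3: c = c,  branch(c,Y2,W) = M,  branch(a,branch(c,W,Z),branch(a,2,W)) = Y2.
Delete trivial equation c = c.
Bind M := branch(c,Y2,W); no other remaining equation mentions M.
Bind Y2 := branch(a,branch(c,W,Z),branch(a,2,W)); no other remaining equation mentions Y2. Substituting into the earlier binding gives M := branch(c,branch(a,branch(c,W,Z),branch(a,2,W)),W).
Decompose branch/3: q(5) = Z,  app(W,2) = W,  5 = 5.
Bind Z := q(5); no other remaining equation mentions Z. Substituting into the earlier bindings gives M := branch(c,branch(a,branch(c,W,q(5)),branch(a,2,W)),W), Y2 := branch(a,branch(c,W,q(5)),branch(a,2,W)).
Occurs check fails: W occurs in app(W,2); the equation W = app(W,2) has no finite solution.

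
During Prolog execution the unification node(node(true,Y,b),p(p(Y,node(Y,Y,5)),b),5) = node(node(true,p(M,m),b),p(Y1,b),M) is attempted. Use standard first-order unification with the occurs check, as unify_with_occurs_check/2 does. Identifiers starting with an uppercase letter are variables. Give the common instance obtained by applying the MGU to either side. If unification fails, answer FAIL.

node(node(true,p(5,m),b),p(p(p(5,m),node(p(5,m),p(5,m),5)),b),5)

Decompose node/3: node(true,Y,b) = node(true,p(M,m),b),  p(p(Y,node(Y,Y,5)),b) = p(Y1,b),  5 = M.
Decompose node/3: true = true,  Y = p(M,m),  b = b.
Delete trivial equation true = true.
Bind Y := p(M,m); substituting into the one remaining equation that mentions Y gives: p(p(p(M,m),node(p(M,m),p(M,m),5)),b) = p(Y1,b).
Delete trivial equation b = b.
Decompose p/2: p(p(M,m),node(p(M,m),p(M,m),5)) = Y1,  b = b.
Bind Y1 := p(p(M,m),node(p(M,m),p(M,m),5)); no other remaining equation mentions Y1.
Delete trivial equation b = b.
Bind M := 5. Substituting into the earlier bindings gives Y := p(5,m), Y1 := p(p(5,m),node(p(5,m),p(5,m),5)).
Applying the MGU to either side gives node(node(true,p(5,m),b),p(p(p(5,m),node(p(5,m),p(5,m),5)),b),5).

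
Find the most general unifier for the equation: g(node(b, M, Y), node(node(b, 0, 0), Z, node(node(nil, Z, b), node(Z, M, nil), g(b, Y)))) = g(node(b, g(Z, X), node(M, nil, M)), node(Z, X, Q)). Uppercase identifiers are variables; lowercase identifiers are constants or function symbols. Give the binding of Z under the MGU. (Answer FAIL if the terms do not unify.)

node(b, 0, 0)

Decompose g/2: node(b, M, Y) = node(b, g(Z, X), node(M, nil, M)),  node(node(b, 0, 0), Z, node(node(nil, Z, b), node(Z, M, nil), g(b, Y))) = node(Z, X, Q).
Decompose node/3: b = b,  M = g(Z, X),  Y = node(M, nil, M).
Delete trivial equation b = b.
Bind M := g(Z, X); substituting into the remaining equations gives: Y = node(g(Z, X), nil, g(Z, X)),  node(node(b, 0, 0), Z, node(node(nil, Z, b), node(Z, g(Z, X), nil), g(b, Y))) = node(Z, X, Q).
Bind Y := node(g(Z, X), nil, g(Z, X)); substituting into the remaining equation gives: node(node(b, 0, 0), Z, node(node(nil, Z, b), node(Z, g(Z, X), nil), g(b, node(g(Z, X), nil, g(Z, X))))) = node(Z, X, Q).
Decompose node/3: node(b, 0, 0) = Z,  Z = X,  node(node(nil, Z, b), node(Z, g(Z, X), nil), g(b, node(g(Z, X), nil, g(Z, X)))) = Q.
Bind Z := node(b, 0, 0); substituting into the remaining equations gives: node(b, 0, 0) = X,  node(node(nil, node(b, 0, 0), b), node(node(b, 0, 0), g(node(b, 0, 0), X), nil), g(b, node(g(node(b, 0, 0), X), nil, g(node(b, 0, 0), X)))) = Q. Substituting into the earlier bindings gives M := g(node(b, 0, 0), X), Y := node(g(node(b, 0, 0), X), nil, g(node(b, 0, 0), X)).
Bind X := node(b, 0, 0); substituting into the remaining equation gives: node(node(nil, node(b, 0, 0), b), node(node(b, 0, 0), g(node(b, 0, 0), node(b, 0, 0)), nil), g(b, node(g(node(b, 0, 0), node(b, 0, 0)), nil, g(node(b, 0, 0), node(b, 0, 0))))) = Q. Substituting into the earlier bindings gives M := g(node(b, 0, 0), node(b, 0, 0)), Y := node(g(node(b, 0, 0), node(b, 0, 0)), nil, g(node(b, 0, 0), node(b, 0, 0))).
Bind Q := node(node(nil, node(b, 0, 0), b), node(node(b, 0, 0), g(node(b, 0, 0), node(b, 0, 0)), nil), g(b, node(g(node(b, 0, 0), node(b, 0, 0)), nil, g(node(b, 0, 0), node(b, 0, 0))))).
MGU = { M := g(node(b, 0, 0), node(b, 0, 0)), Y := node(g(node(b, 0, 0), node(b, 0, 0)), nil, g(node(b, 0, 0), node(b, 0, 0))), Z := node(b, 0, 0), X := node(b, 0, 0), Q := node(node(nil, node(b, 0, 0), b), node(node(b, 0, 0), g(node(b, 0, 0), node(b, 0, 0)), nil), g(b, node(g(node(b, 0, 0), node(b, 0, 0)), nil, g(node(b, 0, 0), node(b, 0, 0))))) }, so Z := node(b, 0, 0).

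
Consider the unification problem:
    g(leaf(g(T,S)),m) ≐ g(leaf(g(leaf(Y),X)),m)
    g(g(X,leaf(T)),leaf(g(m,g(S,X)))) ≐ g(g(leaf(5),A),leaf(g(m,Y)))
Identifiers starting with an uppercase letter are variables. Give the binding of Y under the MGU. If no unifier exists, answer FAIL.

Decompose g/2: leaf(g(T,S)) ≐ leaf(g(leaf(Y),X)),  m ≐ m.
Decompose leaf/1: g(T,S) ≐ g(leaf(Y),X).
Decompose g/2: T ≐ leaf(Y),  S ≐ X.
Bind T := leaf(Y); substituting into the one remaining equation that mentions T gives: g(g(X,leaf(leaf(Y))),leaf(g(m,g(S,X)))) ≐ g(g(leaf(5),A),leaf(g(m,Y))).
Bind S := X; substituting into the one remaining equation that mentions S gives: g(g(X,leaf(leaf(Y))),leaf(g(m,g(X,X)))) ≐ g(g(leaf(5),A),leaf(g(m,Y))).
Delete trivial equation m ≐ m.
Decompose g/2: g(X,leaf(leaf(Y))) ≐ g(leaf(5),A),  leaf(g(m,g(X,X))) ≐ leaf(g(m,Y)).
Decompose g/2: X ≐ leaf(5),  leaf(leaf(Y)) ≐ A.
Bind X := leaf(5); substituting into the one remaining equation that mentions X gives: leaf(g(m,g(leaf(5),leaf(5)))) ≐ leaf(g(m,Y)). Substituting into the earlier binding gives S := leaf(5).
Bind A := leaf(leaf(Y)); no other remaining equation mentions A.
Decompose leaf/1: g(m,g(leaf(5),leaf(5))) ≐ g(m,Y).
Decompose g/2: m ≐ m,  g(leaf(5),leaf(5)) ≐ Y.
Delete trivial equation m ≐ m.
Bind Y := g(leaf(5),leaf(5)). Substituting into the earlier bindings gives T := leaf(g(leaf(5),leaf(5))), A := leaf(leaf(g(leaf(5),leaf(5)))).
MGU = { T ↦ leaf(g(leaf(5),leaf(5))), S ↦ leaf(5), X ↦ leaf(5), A ↦ leaf(leaf(g(leaf(5),leaf(5)))), Y ↦ g(leaf(5),leaf(5)) }, so Y ↦ g(leaf(5),leaf(5)).

g(leaf(5),leaf(5))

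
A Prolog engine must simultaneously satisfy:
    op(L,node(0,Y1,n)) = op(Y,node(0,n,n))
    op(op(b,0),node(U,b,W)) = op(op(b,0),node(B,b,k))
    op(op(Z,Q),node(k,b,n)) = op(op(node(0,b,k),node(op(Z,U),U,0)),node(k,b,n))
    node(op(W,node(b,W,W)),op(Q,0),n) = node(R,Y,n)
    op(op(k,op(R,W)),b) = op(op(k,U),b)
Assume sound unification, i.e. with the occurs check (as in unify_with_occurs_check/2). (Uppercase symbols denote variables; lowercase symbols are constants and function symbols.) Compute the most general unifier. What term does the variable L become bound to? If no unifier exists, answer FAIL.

op(node(op(node(0,b,k),op(op(k,node(b,k,k)),k)),op(op(k,node(b,k,k)),k),0),0)

Decompose op/2: L = Y,  node(0,Y1,n) = node(0,n,n).
Bind L := Y; no other remaining equation mentions L.
Decompose node/3: 0 = 0,  Y1 = n,  n = n.
Delete trivial equation 0 = 0.
Bind Y1 := n; no other remaining equation mentions Y1.
Delete trivial equation n = n.
Decompose op/2: op(b,0) = op(b,0),  node(U,b,W) = node(B,b,k).
Delete trivial equation op(b,0) = op(b,0).
Decompose node/3: U = B,  b = b,  W = k.
Bind U := B; substituting into the 2 remaining equations that mention U gives: op(op(Z,Q),node(k,b,n)) = op(op(node(0,b,k),node(op(Z,B),B,0)),node(k,b,n)),  op(op(k,op(R,W)),b) = op(op(k,B),b).
Delete trivial equation b = b.
Bind W := k; substituting into the 2 remaining equations that mention W gives: node(op(k,node(b,k,k)),op(Q,0),n) = node(R,Y,n),  op(op(k,op(R,k)),b) = op(op(k,B),b).
Decompose op/2: op(Z,Q) = op(node(0,b,k),node(op(Z,B),B,0)),  node(k,b,n) = node(k,b,n).
Decompose op/2: Z = node(0,b,k),  Q = node(op(Z,B),B,0).
Bind Z := node(0,b,k); substituting into the one remaining equation that mentions Z gives: Q = node(op(node(0,b,k),B),B,0).
Bind Q := node(op(node(0,b,k),B),B,0); substituting into the one remaining equation that mentions Q gives: node(op(k,node(b,k,k)),op(node(op(node(0,b,k),B),B,0),0),n) = node(R,Y,n).
Delete trivial equation node(k,b,n) = node(k,b,n).
Decompose node/3: op(k,node(b,k,k)) = R,  op(node(op(node(0,b,k),B),B,0),0) = Y,  n = n.
Bind R := op(k,node(b,k,k)); substituting into the one remaining equation that mentions R gives: op(op(k,op(op(k,node(b,k,k)),k)),b) = op(op(k,B),b).
Bind Y := op(node(op(node(0,b,k),B),B,0),0); no other remaining equation mentions Y. Substituting into the earlier binding gives L := op(node(op(node(0,b,k),B),B,0),0).
Delete trivial equation n = n.
Decompose op/2: op(k,op(op(k,node(b,k,k)),k)) = op(k,B),  b = b.
Decompose op/2: k = k,  op(op(k,node(b,k,k)),k) = B.
Delete trivial equation k = k.
Bind B := op(op(k,node(b,k,k)),k); no other remaining equation mentions B. Substituting into the earlier bindings gives L := op(node(op(node(0,b,k),op(op(k,node(b,k,k)),k)),op(op(k,node(b,k,k)),k),0),0), U := op(op(k,node(b,k,k)),k), Q := node(op(node(0,b,k),op(op(k,node(b,k,k)),k)),op(op(k,node(b,k,k)),k),0), Y := op(node(op(node(0,b,k),op(op(k,node(b,k,k)),k)),op(op(k,node(b,k,k)),k),0),0).
Delete trivial equation b = b.
MGU = { L -> op(node(op(node(0,b,k),op(op(k,node(b,k,k)),k)),op(op(k,node(b,k,k)),k),0),0), Y1 -> n, U -> op(op(k,node(b,k,k)),k), W -> k, Z -> node(0,b,k), Q -> node(op(node(0,b,k),op(op(k,node(b,k,k)),k)),op(op(k,node(b,k,k)),k),0), R -> op(k,node(b,k,k)), Y -> op(node(op(node(0,b,k),op(op(k,node(b,k,k)),k)),op(op(k,node(b,k,k)),k),0),0), B -> op(op(k,node(b,k,k)),k) }, so L -> op(node(op(node(0,b,k),op(op(k,node(b,k,k)),k)),op(op(k,node(b,k,k)),k),0),0).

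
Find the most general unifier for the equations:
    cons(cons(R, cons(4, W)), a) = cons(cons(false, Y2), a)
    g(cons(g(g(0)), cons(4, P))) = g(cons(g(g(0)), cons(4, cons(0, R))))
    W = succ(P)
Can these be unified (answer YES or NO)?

YES

Decompose cons/2: cons(R, cons(4, W)) = cons(false, Y2),  a = a.
Decompose cons/2: R = false,  cons(4, W) = Y2.
Bind R := false; substituting into the one remaining equation that mentions R gives: g(cons(g(g(0)), cons(4, P))) = g(cons(g(g(0)), cons(4, cons(0, false)))).
Bind Y2 := cons(4, W); no other remaining equation mentions Y2.
Delete trivial equation a = a.
Decompose g/1: cons(g(g(0)), cons(4, P)) = cons(g(g(0)), cons(4, cons(0, false))).
Decompose cons/2: g(g(0)) = g(g(0)),  cons(4, P) = cons(4, cons(0, false)).
Delete trivial equation g(g(0)) = g(g(0)).
Decompose cons/2: 4 = 4,  P = cons(0, false).
Delete trivial equation 4 = 4.
Bind P := cons(0, false); substituting into the remaining equation gives: W = succ(cons(0, false)).
Bind W := succ(cons(0, false)). Substituting into the earlier binding gives Y2 := cons(4, succ(cons(0, false))).
No equations remain and no clash or occurs-check failure arose, so a unifier exists.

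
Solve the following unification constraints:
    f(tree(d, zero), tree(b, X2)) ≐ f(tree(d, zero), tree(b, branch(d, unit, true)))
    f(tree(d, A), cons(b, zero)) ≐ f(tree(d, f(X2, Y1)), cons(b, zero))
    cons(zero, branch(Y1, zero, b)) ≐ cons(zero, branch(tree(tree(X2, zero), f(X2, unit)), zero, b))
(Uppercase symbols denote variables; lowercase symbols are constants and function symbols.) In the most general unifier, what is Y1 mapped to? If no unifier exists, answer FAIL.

Decompose f/2: tree(d, zero) ≐ tree(d, zero),  tree(b, X2) ≐ tree(b, branch(d, unit, true)).
Delete trivial equation tree(d, zero) ≐ tree(d, zero).
Decompose tree/2: b ≐ b,  X2 ≐ branch(d, unit, true).
Delete trivial equation b ≐ b.
Bind X2 := branch(d, unit, true); substituting into the remaining equations gives: f(tree(d, A), cons(b, zero)) ≐ f(tree(d, f(branch(d, unit, true), Y1)), cons(b, zero)),  cons(zero, branch(Y1, zero, b)) ≐ cons(zero, branch(tree(tree(branch(d, unit, true), zero), f(branch(d, unit, true), unit)), zero, b)).
Decompose f/2: tree(d, A) ≐ tree(d, f(branch(d, unit, true), Y1)),  cons(b, zero) ≐ cons(b, zero).
Decompose tree/2: d ≐ d,  A ≐ f(branch(d, unit, true), Y1).
Delete trivial equation d ≐ d.
Bind A := f(branch(d, unit, true), Y1); no other remaining equation mentions A.
Delete trivial equation cons(b, zero) ≐ cons(b, zero).
Decompose cons/2: zero ≐ zero,  branch(Y1, zero, b) ≐ branch(tree(tree(branch(d, unit, true), zero), f(branch(d, unit, true), unit)), zero, b).
Delete trivial equation zero ≐ zero.
Decompose branch/3: Y1 ≐ tree(tree(branch(d, unit, true), zero), f(branch(d, unit, true), unit)),  zero ≐ zero,  b ≐ b.
Bind Y1 := tree(tree(branch(d, unit, true), zero), f(branch(d, unit, true), unit)); no other remaining equation mentions Y1. Substituting into the earlier binding gives A := f(branch(d, unit, true), tree(tree(branch(d, unit, true), zero), f(branch(d, unit, true), unit))).
Delete trivial equation zero ≐ zero.
Delete trivial equation b ≐ b.
MGU = { X2 -> branch(d, unit, true), A -> f(branch(d, unit, true), tree(tree(branch(d, unit, true), zero), f(branch(d, unit, true), unit))), Y1 -> tree(tree(branch(d, unit, true), zero), f(branch(d, unit, true), unit)) }, so Y1 -> tree(tree(branch(d, unit, true), zero), f(branch(d, unit, true), unit)).

tree(tree(branch(d, unit, true), zero), f(branch(d, unit, true), unit))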